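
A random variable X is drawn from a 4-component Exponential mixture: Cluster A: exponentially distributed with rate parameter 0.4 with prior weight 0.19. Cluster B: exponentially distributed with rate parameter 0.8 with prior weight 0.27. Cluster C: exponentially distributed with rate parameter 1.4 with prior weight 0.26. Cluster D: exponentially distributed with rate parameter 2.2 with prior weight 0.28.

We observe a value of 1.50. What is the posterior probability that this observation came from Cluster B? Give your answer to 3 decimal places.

Posterior ∝ prior × likelihood, so P(k | x) ∝ w_k f_k(x); normalise over all components.
Exponential densities:
  L_A = 0.4·e^(−0.4·1.50) = 0.4·e^(−0.6000) = 0.219525
  L_B = 0.8·e^(−0.8·1.50) = 0.8·e^(−1.2000) = 0.240955
  L_C = 1.4·e^(−1.4·1.50) = 1.4·e^(−2.1000) = 0.171439
  L_D = 2.2·e^(−2.2·1.50) = 2.2·e^(−3.3000) = 0.081143
Weight by the priors:
  w_A·L_A = 0.19 × 0.219525 = 0.0417097
  w_B·L_B = 0.27 × 0.240955 = 0.0650579
  w_C·L_C = 0.26 × 0.171439 = 0.0445741
  w_D·L_D = 0.28 × 0.081143 = 0.02272
Normaliser: 0.0417097 + 0.0650579 + 0.0445741 + 0.02272 = 0.174062
Responsibility of Cluster B: 0.0650579 / 0.174062 ≈ 0.374

0.374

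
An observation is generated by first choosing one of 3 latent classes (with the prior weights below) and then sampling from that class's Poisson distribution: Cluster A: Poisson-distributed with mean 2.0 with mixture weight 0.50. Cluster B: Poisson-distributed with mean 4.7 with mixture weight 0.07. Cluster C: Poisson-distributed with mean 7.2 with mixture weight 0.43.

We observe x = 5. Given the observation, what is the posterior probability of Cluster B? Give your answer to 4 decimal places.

By Bayes' theorem, P(k | x) = P(Z=k) f_k(x) / Σ_j P(Z=j) f_j(x).
Poisson probabilities:
  p_A = e^(−2.0)·2.0^5/5! = 0.0360894
  p_B = e^(−4.7)·4.7^5/5! = 0.17383
  p_C = e^(−7.2)·7.2^5/5! = 0.120382
Weight by the priors:
  P(Z=A)·p_A = 0.50 × 0.0360894 = 0.0180447
  P(Z=B)·p_B = 0.07 × 0.17383 = 0.0121681
  P(Z=C)·p_C = 0.43 × 0.120382 = 0.0517642
Sum: 0.0180447 + 0.0121681 + 0.0517642 = 0.081977
P(Cluster B | x) = 0.0121681 / 0.081977 ≈ 0.1484

0.1484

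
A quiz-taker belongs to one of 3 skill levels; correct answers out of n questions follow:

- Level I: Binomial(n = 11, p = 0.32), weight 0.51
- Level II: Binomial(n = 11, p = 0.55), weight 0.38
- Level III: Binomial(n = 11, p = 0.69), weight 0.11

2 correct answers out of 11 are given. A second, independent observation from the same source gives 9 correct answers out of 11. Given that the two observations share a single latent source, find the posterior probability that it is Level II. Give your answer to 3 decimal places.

Apply Bayes' rule: the posterior for each component is proportional to its prior times its likelihood at x.
Since both observations come from the same component, the likelihood for component k is f_k(x₁)·f_k(x₂).
  p_I = [C(11,2)·0.32^2·0.68^9 = 55·0.1024·0.0310871 = 0.175083] × [0.000894809] = 0.000156665
  p_II = [C(11,2)·0.55^2·0.45^9 = 55·0.3025·0.000756681 = 0.0125893] × [0.0512923] = 0.000645732
  p_III = [C(11,2)·0.69^2·0.31^9 = 55·0.4761·2.64396e-05 = 0.000692335] × [0.187382] = 0.000129731
Weight by the priors:
  π_I·p_I = 0.51 × 0.000156665 = 7.98994e-05
  π_II·p_II = 0.38 × 0.000645732 = 0.000245378
  π_III·p_III = 0.11 × 0.000129731 = 1.42704e-05
Marginal: 7.98994e-05 + 0.000245378 + 1.42704e-05 = 0.000339548
P(Level II | x₁,x₂) ≈ 0.723

0.723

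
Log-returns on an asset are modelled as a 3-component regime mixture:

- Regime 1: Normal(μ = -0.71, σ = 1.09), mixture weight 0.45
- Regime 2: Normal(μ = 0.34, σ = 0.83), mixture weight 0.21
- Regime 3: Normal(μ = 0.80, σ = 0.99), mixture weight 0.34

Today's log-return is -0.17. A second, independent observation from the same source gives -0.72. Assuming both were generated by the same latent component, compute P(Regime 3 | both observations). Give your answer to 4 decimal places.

Posterior ∝ prior × likelihood, so P(k | x) ∝ P(Z=k) f_k(x); normalise over all components.
Since both observations come from the same component, the likelihood for component k is f_k(x₁)·f_k(x₂).
  L_1 = [(1/(1.09·√(2π)))·exp(−(-0.17−-0.71)²/(2·1.09²)) = 0.366002·exp(-0.12272) = 0.323734] × [0.365987] = 0.118482
  L_2 = [(1/(0.83·√(2π)))·exp(−(-0.17−0.34)²/(2·0.83²)) = 0.480653·exp(-0.18878) = 0.397966] × [0.212649] = 0.0846272
  L_3 = [(1/(0.99·√(2π)))·exp(−(-0.17−0.80)²/(2·0.99²)) = 0.402972·exp(-0.48000) = 0.249352] × [0.123991] = 0.0309175
Prior × likelihood for each component:
  P(Z=1)·L_1 = 0.45 × 0.118482 = 0.053317
  P(Z=2)·L_2 = 0.21 × 0.0846272 = 0.0177717
  P(Z=3)·L_3 = 0.34 × 0.0309175 = 0.0105119
Denominator: 0.053317 + 0.0177717 + 0.0105119 = 0.0816007
Responsibility of Regime 3: 0.0105119 / 0.0816007 ≈ 0.1288

0.1288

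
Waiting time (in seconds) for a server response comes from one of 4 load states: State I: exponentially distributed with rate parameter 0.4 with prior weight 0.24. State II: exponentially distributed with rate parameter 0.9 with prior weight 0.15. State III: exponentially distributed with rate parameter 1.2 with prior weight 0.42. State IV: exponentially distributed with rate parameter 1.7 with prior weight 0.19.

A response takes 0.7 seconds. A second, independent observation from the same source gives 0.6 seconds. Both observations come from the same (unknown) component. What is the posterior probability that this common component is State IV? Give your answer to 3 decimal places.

0.243

P(component k | x) = π_k·f_k(x) / marginal(x), where marginal(x) = Σ_j π_j·f_j(x).
Since both observations come from the same component, the likelihood for component k is f_k(x₁)·f_k(x₂).
  f_I = [0.4·e^(−0.4·0.7) = 0.4·e^(−0.2800) = 0.302313] × [0.314651] = 0.0951233
  f_II = [0.9·e^(−0.9·0.7) = 0.9·e^(−0.6300) = 0.479333] × [0.524473] = 0.251397
  f_III = [1.2·e^(−1.2·0.7) = 1.2·e^(−0.8400) = 0.518053] × [0.584103] = 0.302596
  f_IV = [1.7·e^(−1.7·0.7) = 1.7·e^(−1.1900) = 0.517176] × [0.613011] = 0.317035
Multiply by the mixture weights:
  π_I·f_I = 0.24 × 0.0951233 = 0.0228296
  π_II·f_II = 0.15 × 0.251397 = 0.0377096
  π_III·f_III = 0.42 × 0.302596 = 0.12709
  π_IV·f_IV = 0.19 × 0.317035 = 0.0602366
Evidence: 0.0228296 + 0.0377096 + 0.12709 + 0.0602366 = 0.247866
Responsibility of State IV: 0.0602366 / 0.247866 ≈ 0.243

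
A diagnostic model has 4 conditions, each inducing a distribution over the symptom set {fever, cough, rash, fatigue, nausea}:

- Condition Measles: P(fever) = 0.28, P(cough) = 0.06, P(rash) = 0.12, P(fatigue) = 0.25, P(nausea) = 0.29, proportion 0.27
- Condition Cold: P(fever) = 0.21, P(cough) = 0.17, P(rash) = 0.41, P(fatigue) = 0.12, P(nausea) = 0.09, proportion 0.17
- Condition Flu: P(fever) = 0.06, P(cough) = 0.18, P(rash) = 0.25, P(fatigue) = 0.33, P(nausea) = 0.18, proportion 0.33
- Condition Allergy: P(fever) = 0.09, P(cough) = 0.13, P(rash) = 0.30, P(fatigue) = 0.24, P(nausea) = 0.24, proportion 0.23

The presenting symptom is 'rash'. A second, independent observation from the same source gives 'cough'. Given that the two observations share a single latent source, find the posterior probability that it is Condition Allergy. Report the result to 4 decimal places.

Posterior ∝ prior × likelihood, so P(k | x) ∝ π_k f_k(x); normalise over all components.
Since both observations come from the same component, the likelihood for component k is f_k(x₁)·f_k(x₂).
  f_Measles = [0.12] × [0.06] = 0.0072
  f_Cold = [0.41] × [0.17] = 0.0697
  f_Flu = [0.25] × [0.18] = 0.045
  f_Allergy = [0.3] × [0.13] = 0.039
Prior × likelihood for each component:
  π_Measles·f_Measles = 0.27 × 0.0072 = 0.001944
  π_Cold·f_Cold = 0.17 × 0.0697 = 0.011849
  π_Flu·f_Flu = 0.33 × 0.045 = 0.01485
  π_Allergy·f_Allergy = 0.23 × 0.039 = 0.00897
Evidence: 0.001944 + 0.011849 + 0.01485 + 0.00897 = 0.037613
So the posterior for Condition Allergy is 0.00897 / 0.037613 ≈ 0.2385.

0.2385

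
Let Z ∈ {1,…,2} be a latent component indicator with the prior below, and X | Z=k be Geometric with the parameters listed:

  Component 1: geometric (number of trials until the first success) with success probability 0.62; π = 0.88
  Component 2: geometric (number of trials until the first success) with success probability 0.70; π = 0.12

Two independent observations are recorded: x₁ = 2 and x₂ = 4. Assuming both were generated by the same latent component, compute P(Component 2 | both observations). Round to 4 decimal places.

P(component k | x) = π_k·f_k(x) / marginal(x), where marginal(x) = Σ_j π_j·f_j(x).
Since both observations come from the same component, the likelihood for component k is f_k(x₁)·f_k(x₂).
  L_1 = [0.2356] × [0.0340206] = 0.00801526
  L_2 = [0.21] × [0.0189] = 0.003969
Prior × likelihood for each component:
  π_1·L_1 = 0.88 × 0.00801526 = 0.00705343
  π_2·L_2 = 0.12 × 0.003969 = 0.00047628
Marginal: 0.00705343 + 0.00047628 = 0.00752971
Responsibility of Component 2: 0.00047628 / 0.00752971 ≈ 0.0633

0.0633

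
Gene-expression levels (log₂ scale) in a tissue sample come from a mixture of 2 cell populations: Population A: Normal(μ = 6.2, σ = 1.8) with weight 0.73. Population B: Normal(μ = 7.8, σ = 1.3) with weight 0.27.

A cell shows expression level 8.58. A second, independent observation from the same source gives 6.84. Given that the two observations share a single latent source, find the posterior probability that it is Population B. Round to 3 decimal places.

0.535

P(component k | x) = π_k·f_k(x) / marginal(x), where marginal(x) = Σ_j π_j·f_j(x).
Since both observations come from the same component, the likelihood for component k is f_k(x₁)·f_k(x₂).
  p_A = [(1/(1.8·√(2π)))·exp(−(8.58−6.2)²/(2·1.8²)) = 0.221635·exp(-0.87414) = 0.0924709] × [0.208059] = 0.0192394
  p_B = [(1/(1.3·√(2π)))·exp(−(8.58−7.8)²/(2·1.3²)) = 0.306879·exp(-0.18000) = 0.256327] × [0.233642] = 0.0598886
Multiply by the mixture weights:
  π_A·p_A = 0.73 × 0.0192394 = 0.0140447
  π_B·p_B = 0.27 × 0.0598886 = 0.0161699
Evidence: 0.0140447 + 0.0161699 = 0.0302147
So the posterior for Population B is 0.0161699 / 0.0302147 ≈ 0.535.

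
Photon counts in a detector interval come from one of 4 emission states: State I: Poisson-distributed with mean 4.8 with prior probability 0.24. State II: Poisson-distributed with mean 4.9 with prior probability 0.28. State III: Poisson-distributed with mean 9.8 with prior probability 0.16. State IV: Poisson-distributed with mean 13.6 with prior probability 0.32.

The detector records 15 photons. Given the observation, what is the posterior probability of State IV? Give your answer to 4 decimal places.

0.8577

Apply Bayes' rule: the posterior for each component is proportional to its prior times its likelihood at x.
Component likelihoods at x = 15 photons:
  f_I = e^(−4.8)·4.8^15/15! = 0.000104113
  f_II = e^(−4.9)·4.9^15/15! = 0.000128351
  f_III = e^(−9.8)·9.8^15/15! = 0.0313188
  f_IV = e^(−13.6)·13.6^15/15! = 0.0955386
Weight by the priors:
  π_I·f_I = 0.24 × 0.000104113 = 2.49871e-05
  π_II·f_II = 0.28 × 0.000128351 = 3.59382e-05
  π_III·f_III = 0.16 × 0.0313188 = 0.00501101
  π_IV·f_IV = 0.32 × 0.0955386 = 0.0305724
Evidence: 2.49871e-05 + 3.59382e-05 + 0.00501101 + 0.0305724 = 0.0356443
Responsibility of State IV: 0.0305724 / 0.0356443 ≈ 0.8577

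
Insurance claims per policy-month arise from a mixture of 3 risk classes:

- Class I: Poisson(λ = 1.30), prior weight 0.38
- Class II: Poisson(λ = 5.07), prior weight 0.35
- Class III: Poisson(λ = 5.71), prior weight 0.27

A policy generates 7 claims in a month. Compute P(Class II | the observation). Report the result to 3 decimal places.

Posterior ∝ prior × likelihood, so P(k | x) ∝ π_k f_k(x); normalise over all components.
Poisson probabilities:
  p_I = 0.000339305
  p_II = 0.107338
  p_III = 0.130077
Unnormalised posteriors:
  π_I·p_I = 0.38 × 0.000339305 = 0.000128936
  π_II·p_II = 0.35 × 0.107338 = 0.0375682
  π_III·p_III = 0.27 × 0.130077 = 0.0351208
Sum: 0.000128936 + 0.0375682 + 0.0351208 = 0.0728179
Responsibility of Class II: 0.0375682 / 0.0728179 ≈ 0.516

0.516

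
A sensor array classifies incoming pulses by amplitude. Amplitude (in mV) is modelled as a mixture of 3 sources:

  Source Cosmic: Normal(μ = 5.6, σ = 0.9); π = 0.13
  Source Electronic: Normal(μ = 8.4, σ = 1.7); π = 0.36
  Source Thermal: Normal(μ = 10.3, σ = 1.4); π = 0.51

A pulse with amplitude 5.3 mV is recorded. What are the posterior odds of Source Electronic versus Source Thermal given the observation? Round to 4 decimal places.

64.8748

Since P(k|x) ∝ π_k f_k(x), the posterior odds are π_i f_i(x) / (π_j f_j(x)).
Evaluate each component's likelihood at the observed value:
  p_Cosmic = 0.419315
  p_Electronic = 0.0445031
  p_Thermal = 0.000484225
Odds = (0.36/0.51) × (0.0445031/0.000484225) = 0.705882 × 91.9059 ≈ 64.8748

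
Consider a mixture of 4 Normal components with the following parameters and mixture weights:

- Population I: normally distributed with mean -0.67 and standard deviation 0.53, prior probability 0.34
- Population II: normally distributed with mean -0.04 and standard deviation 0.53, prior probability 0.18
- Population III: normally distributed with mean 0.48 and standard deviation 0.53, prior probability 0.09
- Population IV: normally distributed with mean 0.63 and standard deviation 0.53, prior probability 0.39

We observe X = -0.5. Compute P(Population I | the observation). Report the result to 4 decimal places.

Posterior ∝ prior × likelihood, so P(k | x) ∝ P(Z=k) f_k(x); normalise over all components.
Normal densities:
  L_I = (1/(0.53·√(2π)))·exp(−(-0.5−-0.67)²/(2·0.53²)) = 0.752721·exp(-0.05144) = 0.714979
  L_II = (1/(0.53·√(2π)))·exp(−(-0.5−-0.04)²/(2·0.53²)) = 0.752721·exp(-0.37665) = 0.516486
  L_III = (1/(0.53·√(2π)))·exp(−(-0.5−0.48)²/(2·0.53²)) = 0.752721·exp(-1.70951) = 0.136209
  L_IV = (1/(0.53·√(2π)))·exp(−(-0.5−0.63)²/(2·0.53²)) = 0.752721·exp(-2.27287) = 0.0775422
Prior × likelihood for each component:
  P(Z=I)·L_I = 0.34 × 0.714979 = 0.243093
  P(Z=II)·L_II = 0.18 × 0.516486 = 0.0929675
  P(Z=III)·L_III = 0.09 × 0.136209 = 0.0122588
  P(Z=IV)·L_IV = 0.39 × 0.0775422 = 0.0302415
Sum: 0.243093 + 0.0929675 + 0.0122588 + 0.0302415 = 0.378561
Responsibility of Population I: 0.243093 / 0.378561 ≈ 0.6422

0.6422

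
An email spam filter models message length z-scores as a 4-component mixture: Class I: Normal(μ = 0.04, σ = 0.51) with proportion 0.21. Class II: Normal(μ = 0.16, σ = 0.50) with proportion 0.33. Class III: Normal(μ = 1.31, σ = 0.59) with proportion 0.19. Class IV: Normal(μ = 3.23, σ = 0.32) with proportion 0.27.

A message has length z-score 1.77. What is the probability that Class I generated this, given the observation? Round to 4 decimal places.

Apply Bayes' rule: the posterior for each component is proportional to its prior times its likelihood at x.
Evaluate each component's likelihood at the observed value:
  L_I = (1/(0.51·√(2π)))·exp(−(1.77−0.04)²/(2·0.51²)) = 0.782240·exp(-5.75336) = 0.00248134
  L_II = (1/(0.50·√(2π)))·exp(−(1.77−0.16)²/(2·0.50²)) = 0.797885·exp(-5.18420) = 0.00447168
  L_III = (1/(0.59·√(2π)))·exp(−(1.77−1.31)²/(2·0.59²)) = 0.676173·exp(-0.30394) = 0.498954
  L_IV = (1/(0.32·√(2π)))·exp(−(1.77−3.23)²/(2·0.32²)) = 1.246695·exp(-10.40820) = 3.76301e-05
Unnormalised posteriors:
  w_I·L_I = 0.21 × 0.00248134 = 0.000521081
  w_II·L_II = 0.33 × 0.00447168 = 0.00147565
  w_III·L_III = 0.19 × 0.498954 = 0.0948013
  w_IV·L_IV = 0.27 × 3.76301e-05 = 1.01601e-05
Denominator: 0.000521081 + 0.00147565 + 0.0948013 + 1.01601e-05 = 0.0968081
Responsibility of Class I: 0.000521081 / 0.0968081 ≈ 0.0054

0.0054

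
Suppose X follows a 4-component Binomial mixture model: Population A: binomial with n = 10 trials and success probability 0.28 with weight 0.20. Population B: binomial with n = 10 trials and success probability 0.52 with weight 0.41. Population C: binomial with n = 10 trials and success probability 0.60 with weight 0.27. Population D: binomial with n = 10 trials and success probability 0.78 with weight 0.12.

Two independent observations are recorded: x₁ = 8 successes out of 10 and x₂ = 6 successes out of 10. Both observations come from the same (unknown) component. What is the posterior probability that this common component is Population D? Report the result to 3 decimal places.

P(component k | x) = w_k·f_k(x) / marginal(x), where marginal(x) = Σ_j w_j·f_j(x).
Since both observations come from the same component, the likelihood for component k is f_k(x₁)·f_k(x₂).
  f_A = [0.000881337] × [0.0271955] = 2.39684e-05
  f_B = [0.055427] × [0.220396] = 0.0122159
  f_C = [0.120932] × [0.250823] = 0.0303326
  f_D = [0.298411] × [0.110784] = 0.0330592
Multiply by the mixture weights:
  w_A·f_A = 0.20 × 2.39684e-05 = 4.79368e-06
  w_B·f_B = 0.41 × 0.0122159 = 0.00500853
  w_C·f_C = 0.27 × 0.0303326 = 0.00818979
  w_D·f_D = 0.12 × 0.0330592 = 0.0039671
Sum: 4.79368e-06 + 0.00500853 + 0.00818979 + 0.0039671 = 0.0171702
P(Population D | x₁,x₂) ≈ 0.231

0.231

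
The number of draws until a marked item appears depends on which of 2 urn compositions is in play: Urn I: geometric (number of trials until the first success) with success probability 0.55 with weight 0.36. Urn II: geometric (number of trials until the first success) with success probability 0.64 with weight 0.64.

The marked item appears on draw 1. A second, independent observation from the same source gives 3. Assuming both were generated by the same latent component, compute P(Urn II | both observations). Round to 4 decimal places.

0.6064

P(component k | x) = P(Z=k)·f_k(x) / marginal(x), where marginal(x) = Σ_j P(Z=j)·f_j(x).
Since both observations come from the same component, the likelihood for component k is f_k(x₁)·f_k(x₂).
  f_I = [0.55] × [0.111375] = 0.0612562
  f_II = [0.64] × [0.082944] = 0.0530842
Multiply by the mixture weights:
  P(Z=I)·f_I = 0.36 × 0.0612562 = 0.0220522
  P(Z=II)·f_II = 0.64 × 0.0530842 = 0.0339739
Sum: 0.0220522 + 0.0339739 = 0.0560261
So the posterior for Urn II is 0.0339739 / 0.0560261 ≈ 0.6064.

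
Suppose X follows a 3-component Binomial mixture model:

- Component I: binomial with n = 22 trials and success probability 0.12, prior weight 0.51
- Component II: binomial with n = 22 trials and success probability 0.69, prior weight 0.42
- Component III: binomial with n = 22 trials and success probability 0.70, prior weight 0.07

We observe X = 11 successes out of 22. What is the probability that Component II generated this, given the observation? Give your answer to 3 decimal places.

0.880

Apply Bayes' rule: the posterior for each component is proportional to its prior times its likelihood at x.
Evaluate each component's likelihood at the observed value:
  L_I = C(22,11)·0.12^11·0.88^11 = 705432·7.43008e-11·0.245081 = 1.28457e-05
  L_II = C(22,11)·0.69^11·0.31^11 = 705432·0.0168787·2.54085e-06 = 0.0302534
  L_III = C(22,11)·0.70^11·0.30^11 = 705432·0.0197733·1.77147e-06 = 0.0247097
Unnormalised posteriors:
  w_I·L_I = 0.51 × 1.28457e-05 = 6.55131e-06
  w_II·L_II = 0.42 × 0.0302534 = 0.0127064
  w_III·L_III = 0.07 × 0.0247097 = 0.00172968
Evidence: 6.55131e-06 + 0.0127064 + 0.00172968 = 0.0144426
P(Component II | data) ≈ 0.880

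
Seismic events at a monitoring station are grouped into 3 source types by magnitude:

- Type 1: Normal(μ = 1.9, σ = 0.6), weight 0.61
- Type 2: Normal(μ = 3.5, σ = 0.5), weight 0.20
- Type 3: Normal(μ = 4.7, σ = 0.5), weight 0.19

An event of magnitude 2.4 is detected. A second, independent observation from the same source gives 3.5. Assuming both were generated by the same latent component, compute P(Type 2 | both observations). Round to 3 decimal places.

0.675

P(component k | x) = π_k·f_k(x) / marginal(x), where marginal(x) = Σ_j π_j·f_j(x).
Since both observations come from the same component, the likelihood for component k is f_k(x₁)·f_k(x₂).
  p_1 = [(1/(0.6·√(2π)))·exp(−(2.4−1.9)²/(2·0.6²)) = 0.664904·exp(-0.34722) = 0.469853] × [0.0189933] = 0.00892407
  p_2 = [(1/(0.5·√(2π)))·exp(−(2.4−3.5)²/(2·0.5²)) = 0.797885·exp(-2.42000) = 0.0709492] × [0.797885] = 0.0566093
  p_3 = [(1/(0.5·√(2π)))·exp(−(2.4−4.7)²/(2·0.5²)) = 0.797885·exp(-10.58000) = 2.02817e-05] × [0.0447891] = 9.08398e-07
Multiply by the mixture weights:
  π_1·p_1 = 0.61 × 0.00892407 = 0.00544368
  π_2·p_2 = 0.20 × 0.0566093 = 0.0113219
  π_3·p_3 = 0.19 × 9.08398e-07 = 1.72596e-07
Marginal: 0.00544368 + 0.0113219 + 1.72596e-07 = 0.0167657
So the posterior for Type 2 is 0.0113219 / 0.0167657 ≈ 0.675.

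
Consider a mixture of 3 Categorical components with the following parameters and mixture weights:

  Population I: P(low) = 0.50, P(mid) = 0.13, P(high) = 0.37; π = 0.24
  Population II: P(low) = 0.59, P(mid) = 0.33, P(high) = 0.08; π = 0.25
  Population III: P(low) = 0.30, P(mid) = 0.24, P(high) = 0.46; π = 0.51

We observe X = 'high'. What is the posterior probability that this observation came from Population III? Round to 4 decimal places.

The responsibility of component k is P(Z=k) f_k(x) divided by Σ_j P(Z=j) f_j(x).
Evaluate each component's likelihood at the observed value:
  f_I = P(high | comp) = 0.37
  f_II = P(high | comp) = 0.08
  f_III = P(high | comp) = 0.46
Prior × likelihood for each component:
  P(Z=I)·f_I = 0.24 × 0.37 = 0.0888
  P(Z=II)·f_II = 0.25 × 0.08 = 0.02
  P(Z=III)·f_III = 0.51 × 0.46 = 0.2346
Normaliser: 0.0888 + 0.02 + 0.2346 = 0.3434
Responsibility of Population III: 0.2346 / 0.3434 ≈ 0.6832

0.6832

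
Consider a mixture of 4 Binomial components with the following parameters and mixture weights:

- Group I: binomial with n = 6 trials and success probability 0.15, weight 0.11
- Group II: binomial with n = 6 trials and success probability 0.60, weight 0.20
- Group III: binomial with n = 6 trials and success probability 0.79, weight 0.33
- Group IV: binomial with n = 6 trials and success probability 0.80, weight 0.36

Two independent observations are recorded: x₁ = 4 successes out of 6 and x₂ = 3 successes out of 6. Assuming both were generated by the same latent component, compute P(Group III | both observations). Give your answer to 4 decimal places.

0.2409

By Bayes' theorem, P(k | x) = π_k f_k(x) / Σ_j π_j f_j(x).
Since both observations come from the same component, the likelihood for component k is f_k(x₁)·f_k(x₂).
  p_I = [C(6,4)·0.15^4·0.85^2 = 15·0.00050625·0.7225 = 0.00548648] × [0.0414534] = 0.000227434
  p_II = [C(6,4)·0.60^4·0.40^2 = 15·0.1296·0.16 = 0.31104] × [0.27648] = 0.0859963
  p_III = [C(6,4)·0.79^4·0.21^2 = 15·0.389501·0.0441 = 0.257655] × [0.0913207] = 0.0235292
  p_IV = [C(6,4)·0.80^4·0.20^2 = 15·0.4096·0.04 = 0.24576] × [0.08192] = 0.0201327
Weight by the priors:
  π_I·p_I = 0.11 × 0.000227434 = 2.50177e-05
  π_II·p_II = 0.20 × 0.0859963 = 0.0171993
  π_III·p_III = 0.33 × 0.0235292 = 0.00776464
  π_IV·p_IV = 0.36 × 0.0201327 = 0.00724776
Normaliser: 2.50177e-05 + 0.0171993 + 0.00776464 + 0.00724776 = 0.0322367
Responsibility of Group III: 0.00776464 / 0.0322367 ≈ 0.2409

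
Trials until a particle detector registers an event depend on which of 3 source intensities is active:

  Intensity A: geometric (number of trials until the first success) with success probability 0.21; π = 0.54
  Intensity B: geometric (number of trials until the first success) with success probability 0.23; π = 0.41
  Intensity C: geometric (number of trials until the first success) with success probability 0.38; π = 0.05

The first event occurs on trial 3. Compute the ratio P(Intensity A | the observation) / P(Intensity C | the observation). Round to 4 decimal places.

9.6901

Only the two components matter; the odds are (P(Z=i) f_i(x)) / (P(Z=j) f_j(x)).
Evaluate each component's likelihood at the observed value:
  L_A = 0.131061
  L_B = 0.136367
  L_C = 0.146072
0.0707729 / 0.0073036 ≈ 9.6901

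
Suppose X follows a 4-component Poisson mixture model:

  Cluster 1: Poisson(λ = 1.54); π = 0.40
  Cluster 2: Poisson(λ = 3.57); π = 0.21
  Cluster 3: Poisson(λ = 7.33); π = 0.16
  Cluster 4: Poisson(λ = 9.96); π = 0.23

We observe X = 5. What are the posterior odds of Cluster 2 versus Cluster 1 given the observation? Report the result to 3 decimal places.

4.616

Posterior odds = (π_i f_i(x)) / (π_j f_j(x)); the normalising sum cancels.
Evaluate each component's likelihood at the observed value:
  L_1 = 0.0154742
  L_2 = 0.136059
  L_3 = 0.115601
  L_4 = 0.038596
Odds = (0.21/0.40) × (0.136059/0.0154742) = 0.525 × 8.79265 ≈ 4.616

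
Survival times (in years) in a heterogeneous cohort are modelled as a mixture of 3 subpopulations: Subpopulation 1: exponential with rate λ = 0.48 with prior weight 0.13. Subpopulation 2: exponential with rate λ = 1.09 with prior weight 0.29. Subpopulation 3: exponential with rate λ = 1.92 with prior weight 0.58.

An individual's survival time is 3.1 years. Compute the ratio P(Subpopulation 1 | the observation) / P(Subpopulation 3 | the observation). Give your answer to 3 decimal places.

The posterior odds equal the prior odds times the likelihood ratio: (π_i/π_j)·(f_i(x)/f_j(x)).
Evaluate each component's likelihood at the observed value:
  p_1 = 0.48·e^(−0.48·3.1) = 0.48·e^(−1.4880) = 0.108395
  p_2 = 1.09·e^(−1.09·3.1) = 1.09·e^(−3.3790) = 0.0371489
  p_3 = 1.92·e^(−1.92·3.1) = 1.92·e^(−5.9520) = 0.00499322
Posterior odds = (π_1·p_1) / (π_3·p_3) = (0.13·0.108395) / (0.58·0.00499322) = 0.0140914 / 0.00289607 ≈ 4.866

4.866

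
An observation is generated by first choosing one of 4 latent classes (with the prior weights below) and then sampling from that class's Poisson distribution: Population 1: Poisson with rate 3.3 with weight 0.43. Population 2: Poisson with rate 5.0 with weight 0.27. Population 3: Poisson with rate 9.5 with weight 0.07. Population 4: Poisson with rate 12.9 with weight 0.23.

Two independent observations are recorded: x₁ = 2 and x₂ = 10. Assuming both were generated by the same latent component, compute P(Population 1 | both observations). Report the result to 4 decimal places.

The responsibility of component k is w_k f_k(x) divided by Σ_j w_j f_j(x).
Since both observations come from the same component, the likelihood for component k is f_k(x₁)·f_k(x₂).
  L_1 = [e^(−3.3)·3.3^2/2! = 0.200829] × [0.0015567] = 0.00031263
  L_2 = [e^(−5.0)·5.0^2/2! = 0.0842243] × [0.0181328] = 0.00152722
  L_3 = [e^(−9.5)·9.5^2/2! = 0.00337769] × [0.123502] = 0.000417153
  L_4 = [e^(−12.9)·12.9^2/2! = 0.00020785] × [0.0878487] = 1.82594e-05
Unnormalised posteriors:
  w_1·L_1 = 0.43 × 0.00031263 = 0.000134431
  w_2·L_2 = 0.27 × 0.00152722 = 0.00041235
  w_3·L_3 = 0.07 × 0.000417153 = 2.92007e-05
  w_4·L_4 = 0.23 × 1.82594e-05 = 4.19966e-06
Sum: 0.000134431 + 0.00041235 + 2.92007e-05 + 4.19966e-06 = 0.000580181
P(Population 1 | data) = 0.000134431 / 0.000580181 ≈ 0.2317

0.2317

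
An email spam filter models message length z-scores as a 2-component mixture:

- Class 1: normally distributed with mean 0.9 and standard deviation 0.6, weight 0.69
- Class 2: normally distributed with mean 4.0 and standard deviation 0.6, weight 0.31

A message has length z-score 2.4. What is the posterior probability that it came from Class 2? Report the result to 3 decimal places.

0.226

By Bayes' theorem, P(k | x) = P(Z=k) f_k(x) / Σ_j P(Z=j) f_j(x).
Evaluate each component's likelihood at the observed value:
  p_1 = (1/(0.6·√(2π)))·exp(−(2.4−0.9)²/(2·0.6²)) = 0.664904·exp(-3.12500) = 0.0292138
  p_2 = (1/(0.6·√(2π)))·exp(−(2.4−4.0)²/(2·0.6²)) = 0.664904·exp(-3.55556) = 0.0189933
Unnormalised posteriors:
  P(Z=1)·p_1 = 0.69 × 0.0292138 = 0.0201575
  P(Z=2)·p_2 = 0.31 × 0.0189933 = 0.00588793
Normaliser: 0.0201575 + 0.00588793 = 0.0260455
Responsibility of Class 2: 0.00588793 / 0.0260455 ≈ 0.226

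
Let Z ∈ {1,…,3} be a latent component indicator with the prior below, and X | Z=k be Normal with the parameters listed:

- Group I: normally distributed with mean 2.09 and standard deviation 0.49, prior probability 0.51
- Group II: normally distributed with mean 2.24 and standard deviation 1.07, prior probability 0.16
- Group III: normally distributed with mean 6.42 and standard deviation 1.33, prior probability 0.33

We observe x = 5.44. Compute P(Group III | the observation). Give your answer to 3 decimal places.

Posterior ∝ prior × likelihood, so P(k | x) ∝ π_k f_k(x); normalise over all components.
Component likelihoods at x = 5.44:
  p_I = 5.7683e-11
  p_II = 0.0042595
  p_III = 0.228645
Unnormalised posteriors:
  π_I·p_I = 0.51 × 5.7683e-11 = 2.94183e-11
  π_II·p_II = 0.16 × 0.0042595 = 0.00068152
  π_III·p_III = 0.33 × 0.228645 = 0.0754528
Sum: 2.94183e-11 + 0.00068152 + 0.0754528 = 0.0761343
P(Group III | data) ≈ 0.991

0.991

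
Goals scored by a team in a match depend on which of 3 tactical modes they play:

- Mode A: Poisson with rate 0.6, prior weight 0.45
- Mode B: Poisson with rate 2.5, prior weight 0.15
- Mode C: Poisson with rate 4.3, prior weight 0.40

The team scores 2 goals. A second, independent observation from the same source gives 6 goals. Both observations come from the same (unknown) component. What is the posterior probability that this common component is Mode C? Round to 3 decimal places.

0.848

P(component k | x) = P(Z=k)·f_k(x) / marginal(x), where marginal(x) = Σ_j P(Z=j)·f_j(x).
Since both observations come from the same component, the likelihood for component k is f_k(x₁)·f_k(x₂).
  p_A = [0.0987861] × [3.5563e-05] = 3.51313e-06
  p_B = [0.256516] × [0.0278337] = 0.00713979
  p_C = [0.125441] × [0.119127] = 0.0149435
Unnormalised posteriors:
  P(Z=A)·p_A = 0.45 × 3.51313e-06 = 1.58091e-06
  P(Z=B)·p_B = 0.15 × 0.00713979 = 0.00107097
  P(Z=C)·p_C = 0.40 × 0.0149435 = 0.0059774
Sum: 1.58091e-06 + 0.00107097 + 0.0059774 = 0.00704995
Responsibility of Mode C: 0.0059774 / 0.00704995 ≈ 0.848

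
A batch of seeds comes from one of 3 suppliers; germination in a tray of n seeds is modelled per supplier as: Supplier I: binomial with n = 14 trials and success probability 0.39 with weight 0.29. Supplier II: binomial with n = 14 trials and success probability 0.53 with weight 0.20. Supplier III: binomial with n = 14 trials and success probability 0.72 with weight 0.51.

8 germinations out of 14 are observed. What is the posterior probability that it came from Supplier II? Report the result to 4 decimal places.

Apply Bayes' rule: the posterior for each component is proportional to its prior times its likelihood at x.
Component likelihoods at x = 8 germinations out of 14:
  p_I = C(14,8)·0.39^8·0.61^6 = 3003·0.000535201·0.0515204 = 0.082804
  p_II = C(14,8)·0.53^8·0.47^6 = 3003·0.00622597·0.0107792 = 0.201535
  p_III = C(14,8)·0.72^8·0.28^6 = 3003·0.0722204·0.00048189 = 0.104511
Weight by the priors:
  π_I·p_I = 0.29 × 0.082804 = 0.0240132
  π_II·p_II = 0.20 × 0.201535 = 0.0403069
  π_III·p_III = 0.51 × 0.104511 = 0.0533008
Marginal: 0.0240132 + 0.0403069 + 0.0533008 = 0.117621
Responsibility of Supplier II: 0.0403069 / 0.117621 ≈ 0.3427

0.3427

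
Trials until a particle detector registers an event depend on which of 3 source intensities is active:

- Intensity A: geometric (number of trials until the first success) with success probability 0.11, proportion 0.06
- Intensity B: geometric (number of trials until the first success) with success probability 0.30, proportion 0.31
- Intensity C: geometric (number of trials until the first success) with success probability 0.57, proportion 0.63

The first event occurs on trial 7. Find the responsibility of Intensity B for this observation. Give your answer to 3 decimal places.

Posterior ∝ prior × likelihood, so P(k | x) ∝ π_k f_k(x); normalise over all components.
Geometric probabilities:
  L_A = 0.0546679
  L_B = 0.0352947
  L_C = 0.00360318
Weight by the priors:
  π_A·L_A = 0.06 × 0.0546679 = 0.00328008
  π_B·L_B = 0.31 × 0.0352947 = 0.0109414
  π_C·L_C = 0.63 × 0.00360318 = 0.00227
Marginal: 0.00328008 + 0.0109414 + 0.00227 = 0.0164914
P(Intensity B | data) = 0.0109414 / 0.0164914 ≈ 0.663

0.663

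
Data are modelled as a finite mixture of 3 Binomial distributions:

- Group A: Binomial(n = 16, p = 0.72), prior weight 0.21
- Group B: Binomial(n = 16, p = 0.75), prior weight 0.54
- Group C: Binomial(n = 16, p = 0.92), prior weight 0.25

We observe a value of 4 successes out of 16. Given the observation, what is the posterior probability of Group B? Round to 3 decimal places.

0.437

By Bayes' theorem, P(k | x) = P(Z=k) f_k(x) / Σ_j P(Z=j) f_j(x).
Component likelihoods at x = 4 successes out of 16:
  L_A = 0.000113579
  L_B = 3.43239e-05
  L_C = 8.95989e-11
Prior × likelihood for each component:
  P(Z=A)·L_A = 0.21 × 0.000113579 = 2.38516e-05
  P(Z=B)·L_B = 0.54 × 3.43239e-05 = 1.85349e-05
  P(Z=C)·L_C = 0.25 × 8.95989e-11 = 2.23997e-11
Normaliser: 2.38516e-05 + 1.85349e-05 + 2.23997e-11 = 4.23865e-05
P(Group B | data) ≈ 0.437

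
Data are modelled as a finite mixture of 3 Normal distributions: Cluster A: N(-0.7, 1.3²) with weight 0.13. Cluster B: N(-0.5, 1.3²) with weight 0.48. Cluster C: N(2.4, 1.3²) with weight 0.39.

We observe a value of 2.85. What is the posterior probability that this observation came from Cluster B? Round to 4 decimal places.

0.0447

The responsibility of component k is w_k f_k(x) divided by Σ_j w_j f_j(x).
Normal densities:
  L_A = (1/(1.3·√(2π)))·exp(−(2.85−-0.7)²/(2·1.3²)) = 0.306879·exp(-3.72855) = 0.00737357
  L_B = (1/(1.3·√(2π)))·exp(−(2.85−-0.5)²/(2·1.3²)) = 0.306879·exp(-3.32027) = 0.0110916
  L_C = (1/(1.3·√(2π)))·exp(−(2.85−2.4)²/(2·1.3²)) = 0.306879·exp(-0.05991) = 0.289033
Weight by the priors:
  w_A·L_A = 0.13 × 0.00737357 = 0.000958564
  w_B·L_B = 0.48 × 0.0110916 = 0.00532396
  w_C·L_C = 0.39 × 0.289033 = 0.112723
Evidence: 0.000958564 + 0.00532396 + 0.112723 = 0.119005
Responsibility of Cluster B: 0.00532396 / 0.119005 ≈ 0.0447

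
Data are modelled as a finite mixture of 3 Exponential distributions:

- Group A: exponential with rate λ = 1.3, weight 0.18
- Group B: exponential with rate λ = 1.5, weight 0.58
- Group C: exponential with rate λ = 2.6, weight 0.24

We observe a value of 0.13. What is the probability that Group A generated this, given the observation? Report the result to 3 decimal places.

Posterior ∝ prior × likelihood, so P(k | x) ∝ π_k f_k(x); normalise over all components.
Component likelihoods at x = 0.13:
  p_A = 1.09786
  p_B = 1.23425
  p_C = 1.85431
Weight by the priors:
  π_A·p_A = 0.18 × 1.09786 = 0.197615
  π_B·p_B = 0.58 × 1.23425 = 0.715866
  π_C·p_C = 0.24 × 1.85431 = 0.445034
Denominator: 0.197615 + 0.715866 + 0.445034 = 1.35852
P(Group A | data) = 0.197615 / 1.35852 ≈ 0.145

0.145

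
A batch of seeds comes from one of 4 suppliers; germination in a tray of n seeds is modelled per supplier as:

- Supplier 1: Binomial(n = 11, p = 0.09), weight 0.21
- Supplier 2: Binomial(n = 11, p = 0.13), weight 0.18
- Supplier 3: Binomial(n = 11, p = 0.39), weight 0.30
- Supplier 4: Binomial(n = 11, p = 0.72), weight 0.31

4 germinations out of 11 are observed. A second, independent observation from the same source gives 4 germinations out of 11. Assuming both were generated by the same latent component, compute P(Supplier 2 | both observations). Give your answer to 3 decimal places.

Posterior ∝ prior × likelihood, so P(k | x) ∝ P(Z=k) f_k(x); normalise over all components.
Since both observations come from the same component, the likelihood for component k is f_k(x₁)·f_k(x₂).
  L_1 = [0.0111885] × [0.0111885] = 0.000125184
  L_2 = [0.0355568] × [0.0355568] = 0.00126428
  L_3 = [0.239928] × [0.239928] = 0.0575655
  L_4 = [0.011966] × [0.011966] = 0.000143186
Multiply by the mixture weights:
  P(Z=1)·L_1 = 0.21 × 0.000125184 = 2.62886e-05
  P(Z=2)·L_2 = 0.18 × 0.00126428 = 0.000227571
  P(Z=3)·L_3 = 0.30 × 0.0575655 = 0.0172697
  P(Z=4)·L_4 = 0.31 × 0.000143186 = 4.43876e-05
Denominator: 2.62886e-05 + 0.000227571 + 0.0172697 + 4.43876e-05 = 0.0175679
P(Supplier 2 | data) = 0.000227571 / 0.0175679 ≈ 0.013

0.013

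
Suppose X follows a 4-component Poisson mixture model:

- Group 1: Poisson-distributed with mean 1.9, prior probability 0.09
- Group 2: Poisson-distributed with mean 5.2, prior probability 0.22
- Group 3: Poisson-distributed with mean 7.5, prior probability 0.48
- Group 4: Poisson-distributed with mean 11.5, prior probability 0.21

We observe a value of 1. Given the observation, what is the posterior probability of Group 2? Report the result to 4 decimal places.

Posterior ∝ prior × likelihood, so P(k | x) ∝ π_k f_k(x); normalise over all components.
Evaluate each component's likelihood at the observed value:
  p_1 = e^(−1.9)·1.9^1/1! = 0.28418
  p_2 = e^(−5.2)·5.2^1/1! = 0.0286861
  p_3 = e^(−7.5)·7.5^1/1! = 0.00414813
  p_4 = e^(−11.5)·11.5^1/1! = 0.000116496
Unnormalised posteriors:
  π_1·p_1 = 0.09 × 0.28418 = 0.0255762
  π_2·p_2 = 0.22 × 0.0286861 = 0.00631095
  π_3·p_3 = 0.48 × 0.00414813 = 0.0019911
  π_4·p_4 = 0.21 × 0.000116496 = 2.44642e-05
Denominator: 0.0255762 + 0.00631095 + 0.0019911 + 2.44642e-05 = 0.0339028
P(Group 2 | 1) = 0.00631095 / 0.0339028 ≈ 0.1861

0.1861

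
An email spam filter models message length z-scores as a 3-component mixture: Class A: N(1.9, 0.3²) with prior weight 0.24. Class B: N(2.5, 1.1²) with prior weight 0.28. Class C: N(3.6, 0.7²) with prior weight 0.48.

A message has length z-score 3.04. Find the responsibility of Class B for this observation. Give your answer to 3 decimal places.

0.312

Apply Bayes' rule: the posterior for each component is proportional to its prior times its likelihood at x.
Component likelihoods at x = 3.04:
  p_A = (1/(0.3·√(2π)))·exp(−(3.04−1.9)²/(2·0.3²)) = 1.329808·exp(-7.22000) = 0.000973156
  p_B = (1/(1.1·√(2π)))·exp(−(3.04−2.5)²/(2·1.1²)) = 0.362675·exp(-0.12050) = 0.321504
  p_C = (1/(0.7·√(2π)))·exp(−(3.04−3.6)²/(2·0.7²)) = 0.569918·exp(-0.32000) = 0.413845
Multiply by the mixture weights:
  w_A·p_A = 0.24 × 0.000973156 = 0.000233558
  w_B·p_B = 0.28 × 0.321504 = 0.0900212
  w_C·p_C = 0.48 × 0.413845 = 0.198646
Sum: 0.000233558 + 0.0900212 + 0.198646 = 0.2889
P(Class B | data) ≈ 0.312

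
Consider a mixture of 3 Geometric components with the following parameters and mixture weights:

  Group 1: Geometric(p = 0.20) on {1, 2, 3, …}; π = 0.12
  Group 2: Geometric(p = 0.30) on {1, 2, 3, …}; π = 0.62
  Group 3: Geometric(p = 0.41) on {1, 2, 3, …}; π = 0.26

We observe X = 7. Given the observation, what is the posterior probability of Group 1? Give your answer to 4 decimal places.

By Bayes' theorem, P(k | x) = π_k f_k(x) / Σ_j π_j f_j(x).
Geometric probabilities:
  f_1 = 0.20·(1−0.20)^6 = 0.20·0.262144 = 0.0524288
  f_2 = 0.30·(1−0.30)^6 = 0.30·0.117649 = 0.0352947
  f_3 = 0.41·(1−0.41)^6 = 0.41·0.0421805 = 0.017294
Prior × likelihood for each component:
  π_1·f_1 = 0.12 × 0.0524288 = 0.00629146
  π_2·f_2 = 0.62 × 0.0352947 = 0.0218827
  π_3·f_3 = 0.26 × 0.017294 = 0.00449644
Denominator: 0.00629146 + 0.0218827 + 0.00449644 = 0.0326706
P(Group 1 | data) = 0.00629146 / 0.0326706 ≈ 0.1926

0.1926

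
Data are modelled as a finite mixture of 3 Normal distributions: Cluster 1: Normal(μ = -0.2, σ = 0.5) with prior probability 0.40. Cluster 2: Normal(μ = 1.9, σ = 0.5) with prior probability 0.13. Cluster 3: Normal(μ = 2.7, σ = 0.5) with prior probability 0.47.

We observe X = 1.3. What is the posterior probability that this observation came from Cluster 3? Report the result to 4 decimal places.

0.1210

Apply Bayes' rule: the posterior for each component is proportional to its prior times its likelihood at x.
Component likelihoods at x = 1.3:
  f_1 = 0.0088637
  f_2 = 0.388372
  f_3 = 0.0158309
Prior × likelihood for each component:
  P(Z=1)·f_1 = 0.40 × 0.0088637 = 0.00354548
  P(Z=2)·f_2 = 0.13 × 0.388372 = 0.0504884
  P(Z=3)·f_3 = 0.47 × 0.0158309 = 0.00744052
Normaliser: 0.00354548 + 0.0504884 + 0.00744052 = 0.0614744
P(Cluster 3 | the observation) ≈ 0.1210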